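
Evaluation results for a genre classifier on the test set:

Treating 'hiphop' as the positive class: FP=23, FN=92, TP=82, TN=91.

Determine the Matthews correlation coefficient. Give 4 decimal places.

MCC = (TP·TN − FP·FN) / √((TP+FP)(TP+FN)(TN+FP)(TN+FN))
Numerator = 82·91 − 23·92 = 5346
Denominator = √(105·174·114·183) = √381148740 = 19523.0310
MCC = 5346 / 19523.0310 = 0.2738

0.2738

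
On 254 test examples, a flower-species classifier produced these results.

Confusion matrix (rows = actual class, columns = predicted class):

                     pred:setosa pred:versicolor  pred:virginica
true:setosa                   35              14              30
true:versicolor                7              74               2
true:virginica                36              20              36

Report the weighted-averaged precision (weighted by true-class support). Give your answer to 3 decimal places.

Per-class precision (TP/(TP+FP)):
  setosa: TP=35, FP=7+36=43 → 35/78 = 0.4487
  versicolor: TP=74, FP=14+20=34 → 74/108 = 0.6852
  virginica: TP=36, FP=30+2=32 → 36/68 = 0.5294
Weighted-precision = Σ (supportᵢ/N)·precisionᵢ with N=254: (79/254)·0.4487 + (83/254)·0.6852 + (92/254)·0.5294 = 0.555

0.555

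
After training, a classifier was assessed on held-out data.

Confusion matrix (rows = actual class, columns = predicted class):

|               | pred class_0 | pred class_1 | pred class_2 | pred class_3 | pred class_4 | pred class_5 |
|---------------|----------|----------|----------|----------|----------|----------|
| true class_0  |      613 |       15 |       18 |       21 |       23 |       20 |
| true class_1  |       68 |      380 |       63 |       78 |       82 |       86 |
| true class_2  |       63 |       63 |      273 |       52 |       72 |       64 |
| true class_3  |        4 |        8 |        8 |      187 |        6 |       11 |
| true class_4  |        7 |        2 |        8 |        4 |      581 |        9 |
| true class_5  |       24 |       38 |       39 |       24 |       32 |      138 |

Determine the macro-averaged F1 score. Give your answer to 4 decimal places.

Per-class F1 score (2·TP/(2·TP+FP+FN)):
  class_0: TP=613, FP=68+63+4+7+24=166, FN=15+18+21+23+20=97 → 1226/1489 = 0.82337
  class_1: TP=380, FP=15+63+8+2+38=126, FN=68+63+78+82+86=377 → 760/1263 = 0.60174
  class_2: TP=273, FP=18+63+8+8+39=136, FN=63+63+52+72+64=314 → 546/996 = 0.54819
  class_3: TP=187, FP=21+78+52+4+24=179, FN=4+8+8+6+11=37 → 374/590 = 0.63390
  class_4: TP=581, FP=23+82+72+6+32=215, FN=7+2+8+4+9=30 → 1162/1407 = 0.82587
  class_5: TP=138, FP=20+86+64+11+9=190, FN=24+38+39+24+32=157 → 276/623 = 0.44302
Macro-F1 score = mean = (0.82337 + 0.60174 + 0.54819 + 0.63390 + 0.82587 + 0.44302) / 6 = 0.6460

0.6460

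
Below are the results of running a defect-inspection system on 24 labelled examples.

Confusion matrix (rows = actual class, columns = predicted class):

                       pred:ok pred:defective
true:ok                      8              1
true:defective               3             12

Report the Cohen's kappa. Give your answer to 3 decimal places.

0.660

Observed agreement pₒ = trace/N = 20/24 = 0.8333
Expected agreement pₑ = Σ (rowᵢ·colᵢ)/N² = (9·11 + 15·13)/24² = 0.5104
κ = (pₒ − pₑ)/(1 − pₑ) = (0.8333 − 0.5104)/(1 − 0.5104) = 0.660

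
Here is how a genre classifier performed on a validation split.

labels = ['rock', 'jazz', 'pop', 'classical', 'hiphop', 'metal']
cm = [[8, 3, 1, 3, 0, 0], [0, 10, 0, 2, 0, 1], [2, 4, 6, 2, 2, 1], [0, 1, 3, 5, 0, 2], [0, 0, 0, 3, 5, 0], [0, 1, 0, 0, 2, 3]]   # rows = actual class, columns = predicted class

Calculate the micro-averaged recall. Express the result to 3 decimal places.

Micro-averaging pools counts across classes: ΣTP=37, ΣFP=33, ΣFN=33.
Micro-recall = TP/(TP+FN) on pooled counts = 0.529 (equals overall accuracy in single-label multiclass).

0.529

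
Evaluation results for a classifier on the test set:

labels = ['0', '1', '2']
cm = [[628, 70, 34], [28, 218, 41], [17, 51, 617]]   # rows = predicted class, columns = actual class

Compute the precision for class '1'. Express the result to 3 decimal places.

0.760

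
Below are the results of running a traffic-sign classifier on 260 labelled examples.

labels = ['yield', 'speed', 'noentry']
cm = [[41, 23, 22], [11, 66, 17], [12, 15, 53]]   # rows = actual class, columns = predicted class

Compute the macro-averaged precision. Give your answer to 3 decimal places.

0.617

Per-class precision (TP/(TP+FP)):
  yield: TP=41, FP=11+12=23 → 41/64 = 0.6406
  speed: TP=66, FP=23+15=38 → 66/104 = 0.6346
  noentry: TP=53, FP=22+17=39 → 53/92 = 0.5761
Macro-precision = mean = (0.6406 + 0.6346 + 0.5761) / 3 = 0.617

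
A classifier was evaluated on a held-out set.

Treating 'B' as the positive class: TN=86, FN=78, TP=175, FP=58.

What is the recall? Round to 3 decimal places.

0.692

Recall = TP/(TP+FN) = 175/(175+78) = 175/253 = 0.692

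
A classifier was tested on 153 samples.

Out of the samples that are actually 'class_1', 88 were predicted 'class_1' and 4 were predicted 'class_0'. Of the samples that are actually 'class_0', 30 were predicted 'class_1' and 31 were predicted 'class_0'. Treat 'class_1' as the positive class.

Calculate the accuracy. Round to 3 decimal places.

0.778

Accuracy = (TP+TN)/N = (88+31)/153 = 0.778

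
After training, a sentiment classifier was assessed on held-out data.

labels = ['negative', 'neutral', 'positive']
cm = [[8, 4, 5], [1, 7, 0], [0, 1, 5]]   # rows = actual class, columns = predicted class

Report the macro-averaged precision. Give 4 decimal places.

Per-class precision (TP/(TP+FP)):
  negative: TP=8, FP=1+0=1 → 8/9 = 0.88889
  neutral: TP=7, FP=4+1=5 → 7/12 = 0.58333
  positive: TP=5, FP=5+0=5 → 5/10 = 0.50000
Macro-precision = mean = (0.88889 + 0.58333 + 0.50000) / 3 = 0.6574

0.6574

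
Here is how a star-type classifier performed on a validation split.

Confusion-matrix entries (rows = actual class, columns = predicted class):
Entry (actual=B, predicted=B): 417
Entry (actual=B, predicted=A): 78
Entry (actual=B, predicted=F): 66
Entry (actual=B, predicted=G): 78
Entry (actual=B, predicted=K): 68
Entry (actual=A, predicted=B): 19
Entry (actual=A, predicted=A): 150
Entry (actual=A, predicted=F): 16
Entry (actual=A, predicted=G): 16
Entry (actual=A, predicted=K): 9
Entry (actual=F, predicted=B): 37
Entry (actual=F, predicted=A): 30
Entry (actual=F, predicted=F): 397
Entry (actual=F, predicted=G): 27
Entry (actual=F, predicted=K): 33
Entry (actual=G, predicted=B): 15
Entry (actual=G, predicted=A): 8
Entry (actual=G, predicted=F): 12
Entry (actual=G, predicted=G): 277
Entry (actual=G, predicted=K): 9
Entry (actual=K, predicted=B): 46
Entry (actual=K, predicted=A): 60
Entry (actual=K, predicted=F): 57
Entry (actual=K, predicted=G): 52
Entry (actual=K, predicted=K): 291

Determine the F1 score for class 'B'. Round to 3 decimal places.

0.672

One-vs-rest for 'B': TP = diagonal; FP = other classes predicted 'B'; FN = 'B' predicted as other.
F1 score = 2·TP/(2·TP+FP+FN).
B: TP=417, FP=19+37+15+46=117, FN=78+66+78+68=290 → 834/1241 = 0.6720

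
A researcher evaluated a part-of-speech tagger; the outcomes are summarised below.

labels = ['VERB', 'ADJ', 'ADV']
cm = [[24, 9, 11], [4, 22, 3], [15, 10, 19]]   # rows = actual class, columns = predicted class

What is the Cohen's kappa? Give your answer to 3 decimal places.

0.336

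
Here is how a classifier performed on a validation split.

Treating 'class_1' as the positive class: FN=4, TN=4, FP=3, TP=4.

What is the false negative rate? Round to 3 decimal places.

FNR = FN/(FN+TP) = 4/(4+4) = 0.500

0.500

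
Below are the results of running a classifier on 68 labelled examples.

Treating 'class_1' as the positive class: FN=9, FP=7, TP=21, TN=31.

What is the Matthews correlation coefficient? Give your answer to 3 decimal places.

0.520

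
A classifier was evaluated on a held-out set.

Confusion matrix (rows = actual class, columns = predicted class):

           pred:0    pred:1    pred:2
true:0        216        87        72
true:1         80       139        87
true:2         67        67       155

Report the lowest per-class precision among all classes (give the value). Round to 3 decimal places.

0.474

Per-class precision (TP/(TP+FP)):
  0: TP=216, FP=80+67=147 → 216/363 = 0.5950
  1: TP=139, FP=87+67=154 → 139/293 = 0.4744
  2: TP=155, FP=72+87=159 → 155/314 = 0.4936
Lowest is class '1' with precision = 0.474.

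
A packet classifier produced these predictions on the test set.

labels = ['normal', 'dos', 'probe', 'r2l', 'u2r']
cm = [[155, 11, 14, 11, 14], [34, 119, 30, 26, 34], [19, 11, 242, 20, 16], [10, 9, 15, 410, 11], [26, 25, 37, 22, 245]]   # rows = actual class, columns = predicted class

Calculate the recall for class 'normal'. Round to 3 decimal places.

One-vs-rest for 'normal': TP = diagonal; FP = other classes predicted 'normal'; FN = 'normal' predicted as other.
recall = TP/(TP+FN).
normal: TP=155, FN=11+14+11+14=50 → 155/205 = 0.7561

0.756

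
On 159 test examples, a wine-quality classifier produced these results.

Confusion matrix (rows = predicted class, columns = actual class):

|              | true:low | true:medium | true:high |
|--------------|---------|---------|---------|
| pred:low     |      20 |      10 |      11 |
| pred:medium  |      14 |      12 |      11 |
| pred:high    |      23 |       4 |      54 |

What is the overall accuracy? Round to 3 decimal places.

0.541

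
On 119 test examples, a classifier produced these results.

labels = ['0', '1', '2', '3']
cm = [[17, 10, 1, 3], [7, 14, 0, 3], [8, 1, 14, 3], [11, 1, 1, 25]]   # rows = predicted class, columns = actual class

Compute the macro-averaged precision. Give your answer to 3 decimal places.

0.582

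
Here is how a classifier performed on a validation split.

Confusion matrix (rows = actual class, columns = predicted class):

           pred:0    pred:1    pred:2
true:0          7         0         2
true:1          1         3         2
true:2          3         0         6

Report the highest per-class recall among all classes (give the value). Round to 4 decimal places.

0.7778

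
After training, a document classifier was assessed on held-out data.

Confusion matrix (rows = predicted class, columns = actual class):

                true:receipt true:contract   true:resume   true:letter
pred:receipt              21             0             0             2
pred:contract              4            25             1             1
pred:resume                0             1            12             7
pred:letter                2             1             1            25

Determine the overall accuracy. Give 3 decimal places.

Accuracy = trace / total = (21+25+12+25=83) / 103 = 83/103 = 0.806

0.806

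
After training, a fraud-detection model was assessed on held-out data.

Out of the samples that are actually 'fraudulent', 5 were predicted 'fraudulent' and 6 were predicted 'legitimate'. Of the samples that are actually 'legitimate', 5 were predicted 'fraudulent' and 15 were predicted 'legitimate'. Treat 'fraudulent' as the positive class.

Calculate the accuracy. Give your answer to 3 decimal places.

0.645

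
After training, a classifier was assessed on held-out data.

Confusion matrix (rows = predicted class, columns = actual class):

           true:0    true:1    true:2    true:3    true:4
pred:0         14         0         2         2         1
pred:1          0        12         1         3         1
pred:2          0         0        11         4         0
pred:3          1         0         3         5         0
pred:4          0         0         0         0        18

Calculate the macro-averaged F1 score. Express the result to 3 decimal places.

0.744

Per-class F1 score (2·TP/(2·TP+FP+FN)):
  0: TP=14, FP=0+2+2+1=5, FN=0+0+1+0=1 → 28/34 = 0.8235
  1: TP=12, FP=0+1+3+1=5, FN=0+0+0+0=0 → 24/29 = 0.8276
  2: TP=11, FP=0+0+4+0=4, FN=2+1+3+0=6 → 22/32 = 0.6875
  3: TP=5, FP=1+0+3+0=4, FN=2+3+4+0=9 → 10/23 = 0.4348
  4: TP=18, FP=0+0+0+0=0, FN=1+1+0+0=2 → 36/38 = 0.9474
Macro-F1 score = mean = (0.8235 + 0.8276 + 0.6875 + 0.4348 + 0.9474) / 5 = 0.744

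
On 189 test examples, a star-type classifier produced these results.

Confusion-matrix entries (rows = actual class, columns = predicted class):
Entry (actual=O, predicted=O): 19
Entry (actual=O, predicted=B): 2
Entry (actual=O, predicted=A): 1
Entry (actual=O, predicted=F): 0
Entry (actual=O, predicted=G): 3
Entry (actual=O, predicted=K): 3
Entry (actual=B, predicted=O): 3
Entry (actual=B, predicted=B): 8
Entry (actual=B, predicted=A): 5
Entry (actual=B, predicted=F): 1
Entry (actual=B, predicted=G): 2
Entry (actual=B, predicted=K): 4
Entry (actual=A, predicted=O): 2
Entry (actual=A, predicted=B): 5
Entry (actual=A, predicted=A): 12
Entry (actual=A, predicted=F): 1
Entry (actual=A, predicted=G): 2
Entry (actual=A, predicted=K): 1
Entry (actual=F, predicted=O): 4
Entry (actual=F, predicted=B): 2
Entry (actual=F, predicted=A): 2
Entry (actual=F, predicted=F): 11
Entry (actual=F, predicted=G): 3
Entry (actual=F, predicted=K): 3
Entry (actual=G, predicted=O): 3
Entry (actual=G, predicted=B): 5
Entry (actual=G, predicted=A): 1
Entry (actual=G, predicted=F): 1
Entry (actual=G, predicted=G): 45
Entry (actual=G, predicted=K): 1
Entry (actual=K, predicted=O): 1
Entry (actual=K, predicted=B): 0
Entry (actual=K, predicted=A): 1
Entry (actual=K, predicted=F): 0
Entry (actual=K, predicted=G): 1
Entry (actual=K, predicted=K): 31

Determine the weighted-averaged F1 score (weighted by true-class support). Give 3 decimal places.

0.660

Per-class F1 score (2·TP/(2·TP+FP+FN)):
  O: TP=19, FP=3+2+4+3+1=13, FN=2+1+0+3+3=9 → 38/60 = 0.6333
  B: TP=8, FP=2+5+2+5+0=14, FN=3+5+1+2+4=15 → 16/45 = 0.3556
  A: TP=12, FP=1+5+2+1+1=10, FN=2+5+1+2+1=11 → 24/45 = 0.5333
  F: TP=11, FP=0+1+1+1+0=3, FN=4+2+2+3+3=14 → 22/39 = 0.5641
  G: TP=45, FP=3+2+2+3+1=11, FN=3+5+1+1+1=11 → 90/112 = 0.8036
  K: TP=31, FP=3+4+1+3+1=12, FN=1+0+1+0+1=3 → 62/77 = 0.8052
Weighted-F1 score = Σ (supportᵢ/N)·F1 scoreᵢ with N=189: (28/189)·0.6333 + (23/189)·0.3556 + (23/189)·0.5333 + (25/189)·0.5641 + (56/189)·0.8036 + (34/189)·0.8052 = 0.660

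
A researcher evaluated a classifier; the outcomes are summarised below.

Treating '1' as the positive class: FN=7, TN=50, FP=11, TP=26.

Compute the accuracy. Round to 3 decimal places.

Accuracy = (TP+TN)/N = (26+50)/94 = 0.809

0.809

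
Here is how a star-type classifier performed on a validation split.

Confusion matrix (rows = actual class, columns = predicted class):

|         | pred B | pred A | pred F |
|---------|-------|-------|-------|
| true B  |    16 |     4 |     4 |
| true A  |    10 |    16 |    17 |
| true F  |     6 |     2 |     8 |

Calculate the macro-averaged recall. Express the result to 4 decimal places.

Per-class recall (TP/(TP+FN)):
  B: TP=16, FN=4+4=8 → 16/24 = 0.66667
  A: TP=16, FN=10+17=27 → 16/43 = 0.37209
  F: TP=8, FN=6+2=8 → 8/16 = 0.50000
Macro-recall = mean = (0.66667 + 0.37209 + 0.50000) / 3 = 0.5129

0.5129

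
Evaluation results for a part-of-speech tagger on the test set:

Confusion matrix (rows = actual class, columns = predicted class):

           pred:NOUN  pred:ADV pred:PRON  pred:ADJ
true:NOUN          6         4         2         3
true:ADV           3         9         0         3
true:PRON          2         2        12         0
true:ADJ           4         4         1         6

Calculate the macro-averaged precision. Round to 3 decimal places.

Per-class precision (TP/(TP+FP)):
  NOUN: TP=6, FP=3+2+4=9 → 6/15 = 0.4000
  ADV: TP=9, FP=4+2+4=10 → 9/19 = 0.4737
  PRON: TP=12, FP=2+0+1=3 → 12/15 = 0.8000
  ADJ: TP=6, FP=3+3+0=6 → 6/12 = 0.5000
Macro-precision = mean = (0.4000 + 0.4737 + 0.8000 + 0.5000) / 4 = 0.543

0.543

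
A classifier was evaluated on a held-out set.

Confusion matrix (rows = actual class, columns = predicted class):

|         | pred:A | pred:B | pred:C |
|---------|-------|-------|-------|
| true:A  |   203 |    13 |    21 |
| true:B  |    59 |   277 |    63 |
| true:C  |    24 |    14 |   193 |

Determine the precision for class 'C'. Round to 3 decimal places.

0.697

Take TP from the diagonal, FP from the rest of the 'C' prediction marginal, FN from the rest of the 'C' actual marginal.
precision = TP/(TP+FP).
C: TP=193, FP=21+63=84 → 193/277 = 0.6968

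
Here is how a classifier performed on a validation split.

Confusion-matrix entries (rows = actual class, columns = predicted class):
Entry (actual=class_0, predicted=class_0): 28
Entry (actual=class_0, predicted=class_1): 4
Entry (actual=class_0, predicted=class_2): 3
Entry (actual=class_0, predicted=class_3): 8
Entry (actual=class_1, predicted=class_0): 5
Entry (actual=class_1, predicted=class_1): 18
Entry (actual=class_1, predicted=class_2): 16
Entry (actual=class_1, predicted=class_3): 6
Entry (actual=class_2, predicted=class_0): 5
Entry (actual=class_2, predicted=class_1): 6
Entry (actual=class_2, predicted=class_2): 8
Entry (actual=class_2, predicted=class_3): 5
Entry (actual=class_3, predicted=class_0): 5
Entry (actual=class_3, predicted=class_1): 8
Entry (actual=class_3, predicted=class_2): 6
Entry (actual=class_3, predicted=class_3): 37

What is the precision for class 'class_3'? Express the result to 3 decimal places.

Treat 'class_3' as positive and all other classes as negative.
precision = TP/(TP+FP).
class_3: TP=37, FP=8+6+5=19 → 37/56 = 0.6607

0.661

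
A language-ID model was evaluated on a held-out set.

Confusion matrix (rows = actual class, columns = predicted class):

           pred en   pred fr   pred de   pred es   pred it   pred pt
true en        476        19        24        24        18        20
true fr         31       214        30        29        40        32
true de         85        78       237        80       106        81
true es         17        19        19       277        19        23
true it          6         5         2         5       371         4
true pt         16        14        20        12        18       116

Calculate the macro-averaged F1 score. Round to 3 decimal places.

0.634

Per-class F1 score (2·TP/(2·TP+FP+FN)):
  en: TP=476, FP=31+85+17+6+16=155, FN=19+24+24+18+20=105 → 952/1212 = 0.7855
  fr: TP=214, FP=19+78+19+5+14=135, FN=31+30+29+40+32=162 → 428/725 = 0.5903
  de: TP=237, FP=24+30+19+2+20=95, FN=85+78+80+106+81=430 → 474/999 = 0.4745
  es: TP=277, FP=24+29+80+5+12=150, FN=17+19+19+19+23=97 → 554/801 = 0.6916
  it: TP=371, FP=18+40+106+19+18=201, FN=6+5+2+5+4=22 → 742/965 = 0.7689
  pt: TP=116, FP=20+32+81+23+4=160, FN=16+14+20+12+18=80 → 232/472 = 0.4915
Macro-F1 score = mean = (0.7855 + 0.5903 + 0.4745 + 0.6916 + 0.7689 + 0.4915) / 6 = 0.634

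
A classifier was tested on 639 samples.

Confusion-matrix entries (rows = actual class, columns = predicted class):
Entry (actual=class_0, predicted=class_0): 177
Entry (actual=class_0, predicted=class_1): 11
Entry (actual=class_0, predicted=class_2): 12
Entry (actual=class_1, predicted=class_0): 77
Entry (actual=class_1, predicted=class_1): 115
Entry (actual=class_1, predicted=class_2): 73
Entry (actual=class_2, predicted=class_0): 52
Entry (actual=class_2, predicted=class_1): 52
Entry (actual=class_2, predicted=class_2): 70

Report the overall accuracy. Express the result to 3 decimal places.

0.567

Accuracy = trace / total = (177+115+70=362) / 639 = 362/639 = 0.567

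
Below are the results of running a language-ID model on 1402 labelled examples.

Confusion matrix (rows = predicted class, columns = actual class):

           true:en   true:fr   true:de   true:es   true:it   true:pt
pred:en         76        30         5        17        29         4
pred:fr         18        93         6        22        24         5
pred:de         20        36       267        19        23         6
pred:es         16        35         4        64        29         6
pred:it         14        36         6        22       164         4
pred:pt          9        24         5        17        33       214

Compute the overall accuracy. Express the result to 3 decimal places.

0.626

Accuracy = trace / total = (76+93+267+64+164+214=878) / 1402 = 878/1402 = 0.626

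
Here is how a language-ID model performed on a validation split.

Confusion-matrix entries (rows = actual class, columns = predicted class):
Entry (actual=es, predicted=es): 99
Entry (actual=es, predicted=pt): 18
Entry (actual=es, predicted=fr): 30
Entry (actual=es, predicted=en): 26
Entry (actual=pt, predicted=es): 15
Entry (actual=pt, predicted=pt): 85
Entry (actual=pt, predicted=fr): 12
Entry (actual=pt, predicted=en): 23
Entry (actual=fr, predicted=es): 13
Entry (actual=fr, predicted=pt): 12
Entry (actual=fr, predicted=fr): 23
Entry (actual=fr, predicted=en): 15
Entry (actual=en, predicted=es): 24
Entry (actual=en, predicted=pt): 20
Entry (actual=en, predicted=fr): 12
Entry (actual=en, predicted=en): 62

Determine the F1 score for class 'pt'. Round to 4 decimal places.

0.6296

One-vs-rest for 'pt': TP = diagonal; FP = other classes predicted 'pt'; FN = 'pt' predicted as other.
F1 score = 2·TP/(2·TP+FP+FN).
pt: TP=85, FP=18+12+20=50, FN=15+12+23=50 → 170/270 = 0.62963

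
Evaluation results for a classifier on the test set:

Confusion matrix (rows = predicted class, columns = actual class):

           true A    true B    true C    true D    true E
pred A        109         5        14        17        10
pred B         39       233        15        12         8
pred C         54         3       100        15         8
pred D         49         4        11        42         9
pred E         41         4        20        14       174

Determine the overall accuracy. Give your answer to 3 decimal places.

Accuracy = trace / total = (109+233+100+42+174=658) / 1010 = 658/1010 = 0.651

0.651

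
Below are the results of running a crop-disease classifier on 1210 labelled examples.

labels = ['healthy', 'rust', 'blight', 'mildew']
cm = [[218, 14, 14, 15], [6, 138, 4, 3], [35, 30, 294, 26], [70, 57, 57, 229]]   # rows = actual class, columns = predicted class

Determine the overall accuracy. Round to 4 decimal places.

0.7264

Accuracy = trace / total = (218+138+294+229=879) / 1210 = 879/1210 = 0.7264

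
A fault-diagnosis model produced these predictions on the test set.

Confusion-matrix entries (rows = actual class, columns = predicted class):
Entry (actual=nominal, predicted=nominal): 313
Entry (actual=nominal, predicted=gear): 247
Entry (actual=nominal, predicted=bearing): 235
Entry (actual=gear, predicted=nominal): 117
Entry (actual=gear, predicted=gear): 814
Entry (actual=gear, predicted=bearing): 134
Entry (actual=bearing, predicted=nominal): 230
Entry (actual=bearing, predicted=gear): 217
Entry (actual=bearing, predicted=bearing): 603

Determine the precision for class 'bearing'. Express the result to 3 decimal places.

One-vs-rest for 'bearing': TP = diagonal; FP = other classes predicted 'bearing'; FN = 'bearing' predicted as other.
precision = TP/(TP+FP).
bearing: TP=603, FP=235+134=369 → 603/972 = 0.6204

0.620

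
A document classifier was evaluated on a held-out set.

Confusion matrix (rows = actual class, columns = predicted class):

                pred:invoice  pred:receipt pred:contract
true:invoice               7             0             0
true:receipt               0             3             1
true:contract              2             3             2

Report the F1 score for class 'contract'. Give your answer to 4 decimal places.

One-vs-rest for 'contract': TP = diagonal; FP = other classes predicted 'contract'; FN = 'contract' predicted as other.
F1 score = 2·TP/(2·TP+FP+FN).
contract: TP=2, FP=0+1=1, FN=2+3=5 → 4/10 = 0.40000

0.4000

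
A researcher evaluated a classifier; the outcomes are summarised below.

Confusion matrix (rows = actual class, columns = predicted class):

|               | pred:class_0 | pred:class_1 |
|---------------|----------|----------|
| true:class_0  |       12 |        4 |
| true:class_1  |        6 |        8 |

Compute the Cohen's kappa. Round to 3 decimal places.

0.324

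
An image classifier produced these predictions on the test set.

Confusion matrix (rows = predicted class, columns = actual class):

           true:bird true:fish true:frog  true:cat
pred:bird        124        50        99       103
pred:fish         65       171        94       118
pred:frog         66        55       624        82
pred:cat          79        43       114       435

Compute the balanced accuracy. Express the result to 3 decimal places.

Balanced accuracy = mean of per-class recall.
  bird: recall = 124/334 = 0.3713
  fish: recall = 171/319 = 0.5361
  frog: recall = 624/931 = 0.6702
  cat: recall = 435/738 = 0.5894
Mean = (0.3713 + 0.5361 + 0.6702 + 0.5894) / 4 = 0.542

0.542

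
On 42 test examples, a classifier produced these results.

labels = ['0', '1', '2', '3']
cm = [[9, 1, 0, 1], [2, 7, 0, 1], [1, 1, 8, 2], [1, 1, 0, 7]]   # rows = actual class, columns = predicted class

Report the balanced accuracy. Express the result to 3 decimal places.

0.741

Balanced accuracy = mean of per-class recall.
  0: recall = 9/11 = 0.8182
  1: recall = 7/10 = 0.7000
  2: recall = 8/12 = 0.6667
  3: recall = 7/9 = 0.7778
Mean = (0.8182 + 0.7000 + 0.6667 + 0.7778) / 4 = 0.741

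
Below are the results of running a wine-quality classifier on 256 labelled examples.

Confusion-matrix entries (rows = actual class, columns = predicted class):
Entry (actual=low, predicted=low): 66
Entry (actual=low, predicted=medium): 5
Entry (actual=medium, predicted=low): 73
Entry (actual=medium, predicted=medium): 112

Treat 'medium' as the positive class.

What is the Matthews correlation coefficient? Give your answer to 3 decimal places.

0.481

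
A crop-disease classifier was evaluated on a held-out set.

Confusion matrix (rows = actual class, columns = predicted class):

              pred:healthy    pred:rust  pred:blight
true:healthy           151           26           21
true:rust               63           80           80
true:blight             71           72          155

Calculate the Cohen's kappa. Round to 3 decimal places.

0.305

Observed agreement pₒ = trace/N = 386/719 = 0.5369
Expected agreement pₑ = Σ (rowᵢ·colᵢ)/N² = (198·285 + 223·178 + 298·256)/719² = 0.3335
κ = (pₒ − pₑ)/(1 − pₑ) = (0.5369 − 0.3335)/(1 − 0.3335) = 0.305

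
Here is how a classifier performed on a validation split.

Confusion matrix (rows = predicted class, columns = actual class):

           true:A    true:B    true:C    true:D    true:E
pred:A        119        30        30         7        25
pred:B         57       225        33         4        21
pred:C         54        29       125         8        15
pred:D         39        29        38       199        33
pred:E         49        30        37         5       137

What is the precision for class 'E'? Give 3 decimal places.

0.531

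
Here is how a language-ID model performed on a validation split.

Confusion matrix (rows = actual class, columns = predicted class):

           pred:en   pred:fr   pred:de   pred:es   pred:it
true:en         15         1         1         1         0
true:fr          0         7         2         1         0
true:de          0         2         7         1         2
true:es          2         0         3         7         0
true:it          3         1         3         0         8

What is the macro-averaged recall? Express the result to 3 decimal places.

0.647

Per-class recall (TP/(TP+FN)):
  en: TP=15, FN=1+1+1+0=3 → 15/18 = 0.8333
  fr: TP=7, FN=0+2+1+0=3 → 7/10 = 0.7000
  de: TP=7, FN=0+2+1+2=5 → 7/12 = 0.5833
  es: TP=7, FN=2+0+3+0=5 → 7/12 = 0.5833
  it: TP=8, FN=3+1+3+0=7 → 8/15 = 0.5333
Macro-recall = mean = (0.8333 + 0.7000 + 0.5833 + 0.5833 + 0.5333) / 5 = 0.647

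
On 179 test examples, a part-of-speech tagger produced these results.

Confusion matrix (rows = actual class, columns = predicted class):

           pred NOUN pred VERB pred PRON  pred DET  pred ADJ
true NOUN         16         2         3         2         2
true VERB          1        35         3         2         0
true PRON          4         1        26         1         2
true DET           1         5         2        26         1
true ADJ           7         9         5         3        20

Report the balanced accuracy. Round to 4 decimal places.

0.6912

Balanced accuracy = mean of per-class recall.
  NOUN: recall = 16/25 = 0.64000
  VERB: recall = 35/41 = 0.85366
  PRON: recall = 26/34 = 0.76471
  DET: recall = 26/35 = 0.74286
  ADJ: recall = 20/44 = 0.45455
Mean = (0.64000 + 0.85366 + 0.76471 + 0.74286 + 0.45455) / 5 = 0.6912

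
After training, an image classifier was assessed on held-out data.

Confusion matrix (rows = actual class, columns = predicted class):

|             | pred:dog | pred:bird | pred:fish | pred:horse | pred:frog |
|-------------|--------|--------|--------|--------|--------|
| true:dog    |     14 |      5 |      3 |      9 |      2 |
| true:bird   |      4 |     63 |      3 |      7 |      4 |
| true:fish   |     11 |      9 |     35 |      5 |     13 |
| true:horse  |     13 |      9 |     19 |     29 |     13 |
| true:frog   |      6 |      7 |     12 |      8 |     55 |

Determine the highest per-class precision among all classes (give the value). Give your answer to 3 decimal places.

Per-class precision (TP/(TP+FP)):
  dog: TP=14, FP=4+11+13+6=34 → 14/48 = 0.2917
  bird: TP=63, FP=5+9+9+7=30 → 63/93 = 0.6774
  fish: TP=35, FP=3+3+19+12=37 → 35/72 = 0.4861
  horse: TP=29, FP=9+7+5+8=29 → 29/58 = 0.5000
  frog: TP=55, FP=2+4+13+13=32 → 55/87 = 0.6322
Highest is class 'bird' with precision = 0.677.

0.677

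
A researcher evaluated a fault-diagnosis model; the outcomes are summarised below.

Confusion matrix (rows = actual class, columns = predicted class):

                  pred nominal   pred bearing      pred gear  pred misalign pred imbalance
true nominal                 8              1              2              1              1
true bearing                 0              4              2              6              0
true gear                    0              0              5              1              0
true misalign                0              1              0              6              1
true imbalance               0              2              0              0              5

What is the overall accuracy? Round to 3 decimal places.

0.609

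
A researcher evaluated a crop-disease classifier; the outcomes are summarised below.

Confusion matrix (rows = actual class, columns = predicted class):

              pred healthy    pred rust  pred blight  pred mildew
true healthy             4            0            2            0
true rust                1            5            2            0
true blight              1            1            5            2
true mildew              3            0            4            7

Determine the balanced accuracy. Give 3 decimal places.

0.587

Balanced accuracy = mean of per-class recall.
  healthy: recall = 4/6 = 0.6667
  rust: recall = 5/8 = 0.6250
  blight: recall = 5/9 = 0.5556
  mildew: recall = 7/14 = 0.5000
Mean = (0.6667 + 0.6250 + 0.5556 + 0.5000) / 4 = 0.587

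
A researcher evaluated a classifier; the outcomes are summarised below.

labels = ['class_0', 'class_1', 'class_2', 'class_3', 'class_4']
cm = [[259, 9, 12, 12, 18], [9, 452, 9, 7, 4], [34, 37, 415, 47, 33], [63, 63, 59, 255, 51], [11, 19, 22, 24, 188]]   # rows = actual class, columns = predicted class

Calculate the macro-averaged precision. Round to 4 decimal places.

0.7299

Per-class precision (TP/(TP+FP)):
  class_0: TP=259, FP=9+34+63+11=117 → 259/376 = 0.68883
  class_1: TP=452, FP=9+37+63+19=128 → 452/580 = 0.77931
  class_2: TP=415, FP=12+9+59+22=102 → 415/517 = 0.80271
  class_3: TP=255, FP=12+7+47+24=90 → 255/345 = 0.73913
  class_4: TP=188, FP=18+4+33+51=106 → 188/294 = 0.63946
Macro-precision = mean = (0.68883 + 0.77931 + 0.80271 + 0.73913 + 0.63946) / 5 = 0.7299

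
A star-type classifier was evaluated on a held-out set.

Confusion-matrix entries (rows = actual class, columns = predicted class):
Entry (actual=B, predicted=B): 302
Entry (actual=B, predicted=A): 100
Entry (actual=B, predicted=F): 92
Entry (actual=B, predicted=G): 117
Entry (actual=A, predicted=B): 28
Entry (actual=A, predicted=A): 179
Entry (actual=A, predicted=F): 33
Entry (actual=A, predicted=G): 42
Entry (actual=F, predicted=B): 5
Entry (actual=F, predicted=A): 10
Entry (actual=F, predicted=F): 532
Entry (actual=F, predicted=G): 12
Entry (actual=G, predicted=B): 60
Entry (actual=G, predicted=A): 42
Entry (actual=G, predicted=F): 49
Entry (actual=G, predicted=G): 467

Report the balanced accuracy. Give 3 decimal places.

0.709

Balanced accuracy = mean of per-class recall.
  B: recall = 302/611 = 0.4943
  A: recall = 179/282 = 0.6348
  F: recall = 532/559 = 0.9517
  G: recall = 467/618 = 0.7557
Mean = (0.4943 + 0.6348 + 0.9517 + 0.7557) / 4 = 0.709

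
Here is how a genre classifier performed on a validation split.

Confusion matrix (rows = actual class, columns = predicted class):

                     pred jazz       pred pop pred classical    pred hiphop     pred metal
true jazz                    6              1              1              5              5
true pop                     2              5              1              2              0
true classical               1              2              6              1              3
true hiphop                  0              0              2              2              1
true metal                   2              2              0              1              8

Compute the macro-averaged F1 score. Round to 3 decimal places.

0.444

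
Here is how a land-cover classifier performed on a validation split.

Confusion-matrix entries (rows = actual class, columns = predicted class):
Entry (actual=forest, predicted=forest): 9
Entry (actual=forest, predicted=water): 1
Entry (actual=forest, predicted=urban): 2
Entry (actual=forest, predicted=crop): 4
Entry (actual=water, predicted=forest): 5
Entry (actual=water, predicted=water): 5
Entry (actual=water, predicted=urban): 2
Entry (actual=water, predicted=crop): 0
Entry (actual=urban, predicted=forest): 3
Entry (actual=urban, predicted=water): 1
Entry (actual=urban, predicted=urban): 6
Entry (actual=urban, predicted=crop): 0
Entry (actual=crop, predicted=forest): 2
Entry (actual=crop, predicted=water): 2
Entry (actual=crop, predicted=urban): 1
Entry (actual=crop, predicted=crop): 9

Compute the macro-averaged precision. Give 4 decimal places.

0.5668

Per-class precision (TP/(TP+FP)):
  forest: TP=9, FP=5+3+2=10 → 9/19 = 0.47368
  water: TP=5, FP=1+1+2=4 → 5/9 = 0.55556
  urban: TP=6, FP=2+2+1=5 → 6/11 = 0.54545
  crop: TP=9, FP=4+0+0=4 → 9/13 = 0.69231
Macro-precision = mean = (0.47368 + 0.55556 + 0.54545 + 0.69231) / 4 = 0.5668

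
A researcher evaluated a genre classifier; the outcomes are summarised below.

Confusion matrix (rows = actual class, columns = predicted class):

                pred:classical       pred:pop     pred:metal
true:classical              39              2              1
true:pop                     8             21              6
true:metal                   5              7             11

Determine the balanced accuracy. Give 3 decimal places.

Balanced accuracy = mean of per-class recall.
  classical: recall = 39/42 = 0.9286
  pop: recall = 21/35 = 0.6000
  metal: recall = 11/23 = 0.4783
Mean = (0.9286 + 0.6000 + 0.4783) / 3 = 0.669

0.669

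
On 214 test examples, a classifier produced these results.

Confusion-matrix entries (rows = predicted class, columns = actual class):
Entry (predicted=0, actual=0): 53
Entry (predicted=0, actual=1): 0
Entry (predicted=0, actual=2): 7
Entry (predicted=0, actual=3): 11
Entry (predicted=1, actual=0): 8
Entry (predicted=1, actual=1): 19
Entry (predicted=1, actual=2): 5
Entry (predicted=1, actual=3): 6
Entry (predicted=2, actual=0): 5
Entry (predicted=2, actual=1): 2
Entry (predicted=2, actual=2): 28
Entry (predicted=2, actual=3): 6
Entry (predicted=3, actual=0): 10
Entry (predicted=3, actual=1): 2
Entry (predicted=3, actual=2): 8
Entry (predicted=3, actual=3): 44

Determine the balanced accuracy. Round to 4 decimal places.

Balanced accuracy = mean of per-class recall.
  0: recall = 53/76 = 0.69737
  1: recall = 19/23 = 0.82609
  2: recall = 28/48 = 0.58333
  3: recall = 44/67 = 0.65672
Mean = (0.69737 + 0.82609 + 0.58333 + 0.65672) / 4 = 0.6909

0.6909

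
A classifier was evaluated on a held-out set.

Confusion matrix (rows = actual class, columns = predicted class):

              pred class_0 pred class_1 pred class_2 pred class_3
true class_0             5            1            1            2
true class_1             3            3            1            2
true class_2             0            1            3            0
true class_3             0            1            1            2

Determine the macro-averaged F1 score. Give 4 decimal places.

0.4971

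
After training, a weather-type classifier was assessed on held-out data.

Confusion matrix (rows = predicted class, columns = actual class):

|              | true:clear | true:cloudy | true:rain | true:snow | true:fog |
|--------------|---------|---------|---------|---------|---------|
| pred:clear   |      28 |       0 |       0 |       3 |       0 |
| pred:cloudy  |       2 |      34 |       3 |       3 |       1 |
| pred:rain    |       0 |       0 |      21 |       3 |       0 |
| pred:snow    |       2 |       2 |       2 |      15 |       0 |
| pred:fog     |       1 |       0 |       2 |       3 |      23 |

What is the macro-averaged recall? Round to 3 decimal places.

Per-class recall (TP/(TP+FN)):
  clear: TP=28, FN=2+0+2+1=5 → 28/33 = 0.8485
  cloudy: TP=34, FN=0+0+2+0=2 → 34/36 = 0.9444
  rain: TP=21, FN=0+3+2+2=7 → 21/28 = 0.7500
  snow: TP=15, FN=3+3+3+3=12 → 15/27 = 0.5556
  fog: TP=23, FN=0+1+0+0=1 → 23/24 = 0.9583
Macro-recall = mean = (0.8485 + 0.9444 + 0.7500 + 0.5556 + 0.9583) / 5 = 0.811

0.811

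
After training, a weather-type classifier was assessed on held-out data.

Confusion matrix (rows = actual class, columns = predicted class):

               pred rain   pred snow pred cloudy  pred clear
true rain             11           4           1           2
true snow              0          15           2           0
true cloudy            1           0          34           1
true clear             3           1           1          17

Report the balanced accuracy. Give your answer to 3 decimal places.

0.803

Balanced accuracy = mean of per-class recall.
  rain: recall = 11/18 = 0.6111
  snow: recall = 15/17 = 0.8824
  cloudy: recall = 34/36 = 0.9444
  clear: recall = 17/22 = 0.7727
Mean = (0.6111 + 0.8824 + 0.9444 + 0.7727) / 4 = 0.803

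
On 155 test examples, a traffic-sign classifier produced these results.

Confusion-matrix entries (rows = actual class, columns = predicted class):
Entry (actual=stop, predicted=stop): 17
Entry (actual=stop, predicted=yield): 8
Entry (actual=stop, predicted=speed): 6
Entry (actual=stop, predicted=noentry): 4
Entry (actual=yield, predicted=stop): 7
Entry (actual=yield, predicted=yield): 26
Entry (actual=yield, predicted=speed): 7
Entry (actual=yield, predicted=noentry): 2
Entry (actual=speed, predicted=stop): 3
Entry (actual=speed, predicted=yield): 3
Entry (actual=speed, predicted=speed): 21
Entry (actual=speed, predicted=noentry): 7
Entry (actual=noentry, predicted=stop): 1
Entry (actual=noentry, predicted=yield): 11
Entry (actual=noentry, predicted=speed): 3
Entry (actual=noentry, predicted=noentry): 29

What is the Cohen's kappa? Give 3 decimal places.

0.464

Observed agreement pₒ = trace/N = 93/155 = 0.6000
Expected agreement pₑ = Σ (rowᵢ·colᵢ)/N² = (35·28 + 42·48 + 34·37 + 44·42)/155² = 0.2540
κ = (pₒ − pₑ)/(1 − pₑ) = (0.6000 − 0.2540)/(1 − 0.2540) = 0.464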